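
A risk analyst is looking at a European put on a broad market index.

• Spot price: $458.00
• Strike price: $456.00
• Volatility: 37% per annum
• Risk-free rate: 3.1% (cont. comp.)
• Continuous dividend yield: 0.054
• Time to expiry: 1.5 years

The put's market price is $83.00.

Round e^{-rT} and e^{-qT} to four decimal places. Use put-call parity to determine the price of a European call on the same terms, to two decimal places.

e^(−qT) = e^(−0.054·1.5) = 0.9222;  e^(−rT) = e^(−0.031·1.5) = 0.9546
Put-call parity: C − P = S·e^(−qT) − K·e^(−rT) = 458·0.9222 − 456·0.9546 = 422.3676 − 435.2976 = -12.9300
C = P + (C − P) = 83.00 + (-12.9300) = 70.0700

$70.07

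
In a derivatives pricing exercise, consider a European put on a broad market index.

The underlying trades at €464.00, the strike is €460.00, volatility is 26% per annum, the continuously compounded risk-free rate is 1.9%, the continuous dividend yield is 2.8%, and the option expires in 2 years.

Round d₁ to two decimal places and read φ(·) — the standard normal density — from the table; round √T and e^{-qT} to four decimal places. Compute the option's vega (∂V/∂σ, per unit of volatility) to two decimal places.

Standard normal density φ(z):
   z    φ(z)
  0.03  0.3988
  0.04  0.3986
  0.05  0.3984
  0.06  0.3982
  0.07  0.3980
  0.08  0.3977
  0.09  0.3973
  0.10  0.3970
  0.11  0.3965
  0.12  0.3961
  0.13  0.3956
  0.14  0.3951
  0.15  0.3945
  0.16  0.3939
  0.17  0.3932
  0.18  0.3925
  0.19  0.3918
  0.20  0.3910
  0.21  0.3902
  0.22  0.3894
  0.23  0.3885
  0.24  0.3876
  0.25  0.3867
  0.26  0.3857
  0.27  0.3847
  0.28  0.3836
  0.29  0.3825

σ√T = 0.26 × 1.4142 = 0.3677
d₁ = [ln(464/460) + (0.019 − 0.028 + 0.26²/2)·2] / 0.3677 = [0.0087 + 0.0496] / 0.3677 = 0.1584 → 0.16
√T = √2 = 1.4142
φ(d₁) = φ(0.16) = 0.3939
e^(−qT) = e^(−0.028·2) = 0.9455
vega = S·e^(−qT)·φ(d₁)·√T = 464·0.9455·0.3939·1.4142 = 244.3860
(Call and put vega coincide under Black-Scholes.)

244.39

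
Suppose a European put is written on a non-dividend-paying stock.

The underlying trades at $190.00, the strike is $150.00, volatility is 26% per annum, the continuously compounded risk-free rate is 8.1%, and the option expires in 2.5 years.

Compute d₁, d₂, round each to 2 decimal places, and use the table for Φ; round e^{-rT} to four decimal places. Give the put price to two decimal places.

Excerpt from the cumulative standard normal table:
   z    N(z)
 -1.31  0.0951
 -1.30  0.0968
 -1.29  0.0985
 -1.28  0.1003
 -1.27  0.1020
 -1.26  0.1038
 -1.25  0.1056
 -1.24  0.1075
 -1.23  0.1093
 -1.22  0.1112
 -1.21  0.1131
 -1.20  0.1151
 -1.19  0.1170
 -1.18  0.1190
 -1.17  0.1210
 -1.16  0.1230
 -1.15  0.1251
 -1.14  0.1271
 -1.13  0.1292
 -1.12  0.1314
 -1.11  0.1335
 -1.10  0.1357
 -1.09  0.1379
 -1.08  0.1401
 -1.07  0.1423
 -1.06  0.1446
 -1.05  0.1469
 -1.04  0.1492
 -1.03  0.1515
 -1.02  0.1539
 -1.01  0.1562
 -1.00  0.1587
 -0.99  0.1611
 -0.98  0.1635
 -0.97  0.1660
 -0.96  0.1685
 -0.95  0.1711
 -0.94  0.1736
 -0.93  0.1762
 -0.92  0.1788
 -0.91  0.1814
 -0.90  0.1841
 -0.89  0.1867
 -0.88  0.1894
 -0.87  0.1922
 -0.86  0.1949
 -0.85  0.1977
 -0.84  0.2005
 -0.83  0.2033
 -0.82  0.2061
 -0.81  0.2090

σ√T = 0.26·√2.5 = 0.4111
d₁ = [ln(190/150) + (0.081 + ½·0.26²)·2.5] / (σ√T) = (0.2364 + 0.2870) / 0.4111 = 1.2732 → 1.27
d₂ = 1.2732 − 0.4111 = 0.8621 → 0.86
exp(−rT) = exp(−0.081·2.5) = 0.8167
N(−d₂) = N(-0.86) = 0.1949;  N(−d₁) = N(-1.27) = 0.1020
P = 150·0.8167·0.1949 − 190·0.1020 = 23.8762 − 19.3800 = 4.4962

$4.50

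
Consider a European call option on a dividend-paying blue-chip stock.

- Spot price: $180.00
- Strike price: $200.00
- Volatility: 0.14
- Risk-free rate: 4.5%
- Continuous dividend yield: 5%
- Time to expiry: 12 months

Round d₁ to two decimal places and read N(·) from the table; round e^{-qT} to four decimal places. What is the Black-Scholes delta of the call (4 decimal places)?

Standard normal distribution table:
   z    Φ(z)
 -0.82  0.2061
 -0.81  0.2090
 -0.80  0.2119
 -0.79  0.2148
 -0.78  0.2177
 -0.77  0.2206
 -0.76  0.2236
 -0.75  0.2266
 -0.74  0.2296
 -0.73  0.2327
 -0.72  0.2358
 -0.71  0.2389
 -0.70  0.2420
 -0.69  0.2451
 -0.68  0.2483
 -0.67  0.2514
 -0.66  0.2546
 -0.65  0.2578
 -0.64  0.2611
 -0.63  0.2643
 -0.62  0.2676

T = 1;  σ√T = 0.1400
d₁ = [ln(180/200) + (0.045 − 0.05 + 0.14²/2)·1] / 0.1400 = [-0.1054 + 0.0048] / 0.1400 = -0.7183 ≈ -0.72
N(d₁) = N(-0.72) = 0.2358
Δ_call = exp(−qT)·N(d₁) = 0.9512·0.2358 = 0.2243

0.2243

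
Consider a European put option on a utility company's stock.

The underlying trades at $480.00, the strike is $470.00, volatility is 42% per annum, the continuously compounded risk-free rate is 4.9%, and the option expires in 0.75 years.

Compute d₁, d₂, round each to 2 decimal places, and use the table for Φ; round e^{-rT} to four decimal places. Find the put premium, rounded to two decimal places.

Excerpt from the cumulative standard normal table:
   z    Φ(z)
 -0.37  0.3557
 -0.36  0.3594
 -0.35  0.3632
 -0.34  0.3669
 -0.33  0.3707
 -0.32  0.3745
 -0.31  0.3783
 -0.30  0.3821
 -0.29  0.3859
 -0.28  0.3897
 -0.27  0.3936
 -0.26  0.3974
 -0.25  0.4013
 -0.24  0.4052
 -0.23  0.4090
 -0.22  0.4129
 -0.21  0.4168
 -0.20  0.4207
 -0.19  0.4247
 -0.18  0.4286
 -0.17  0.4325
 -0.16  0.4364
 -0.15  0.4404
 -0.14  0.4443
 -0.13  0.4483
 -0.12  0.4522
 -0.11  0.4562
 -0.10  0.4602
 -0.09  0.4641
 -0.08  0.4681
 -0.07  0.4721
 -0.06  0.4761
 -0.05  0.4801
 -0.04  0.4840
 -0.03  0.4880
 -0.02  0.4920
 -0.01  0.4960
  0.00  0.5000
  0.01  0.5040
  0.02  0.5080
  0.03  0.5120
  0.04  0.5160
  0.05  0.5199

$54.03

σ√T = 0.42 × 0.8660 = 0.3637
d₁ = [ln(480/470) + (0.049 + 0.42²/2)·0.75] / 0.3637 = [0.0211 + 0.1029] / 0.3637 = 0.3408 → 0.34
d₂ = d₁ − σ√T = 0.3408 − 0.3637 = -0.0229 → -0.02
exp(−rT) = exp(−0.049·0.75) = 0.9639
N(−d₂) = N(0.02) = 0.5080;  N(−d₁) = N(-0.34) = 0.3669
P = 470·0.9639·0.5080 − 480·0.3669 = 230.1408 − 176.1120 = 54.0288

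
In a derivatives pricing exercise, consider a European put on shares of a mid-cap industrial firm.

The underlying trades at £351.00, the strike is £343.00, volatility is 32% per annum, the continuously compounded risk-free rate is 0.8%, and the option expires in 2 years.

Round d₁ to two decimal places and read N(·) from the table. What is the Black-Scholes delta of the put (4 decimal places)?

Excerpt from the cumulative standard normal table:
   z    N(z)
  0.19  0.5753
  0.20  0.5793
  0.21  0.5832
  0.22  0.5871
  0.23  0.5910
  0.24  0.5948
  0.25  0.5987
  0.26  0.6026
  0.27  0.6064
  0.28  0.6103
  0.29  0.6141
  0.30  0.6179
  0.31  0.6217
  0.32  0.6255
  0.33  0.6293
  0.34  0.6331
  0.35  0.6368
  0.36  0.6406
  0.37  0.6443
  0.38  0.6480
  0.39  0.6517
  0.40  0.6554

-0.3783

σ√T = 0.32·√2 = 0.4525
d₁ = [ln(351/343) + (0.008 + 0.32²/2)·2] / 0.4525 = [0.0231 + 0.1184] / 0.4525 = 0.3126 ≈ 0.31
N(d₁) = N(0.31) = 0.6217
Δ_put = N(d₁) − 1 = 0.6217 − 1 = -0.3783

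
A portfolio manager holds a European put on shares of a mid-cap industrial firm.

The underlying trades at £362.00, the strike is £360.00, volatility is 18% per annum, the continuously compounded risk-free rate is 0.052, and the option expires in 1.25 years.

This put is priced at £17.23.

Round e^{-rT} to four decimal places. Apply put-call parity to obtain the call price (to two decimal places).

£41.87

e^(−rT) = e^(−0.052·1.25) = 0.9371
Put-call parity: C − P = S − K·e^(−rT) = 362 − 360·0.9371 = 362 − 337.3560 = 24.6440
C = P + (C − P) = 17.23 + (24.6440) = 41.8740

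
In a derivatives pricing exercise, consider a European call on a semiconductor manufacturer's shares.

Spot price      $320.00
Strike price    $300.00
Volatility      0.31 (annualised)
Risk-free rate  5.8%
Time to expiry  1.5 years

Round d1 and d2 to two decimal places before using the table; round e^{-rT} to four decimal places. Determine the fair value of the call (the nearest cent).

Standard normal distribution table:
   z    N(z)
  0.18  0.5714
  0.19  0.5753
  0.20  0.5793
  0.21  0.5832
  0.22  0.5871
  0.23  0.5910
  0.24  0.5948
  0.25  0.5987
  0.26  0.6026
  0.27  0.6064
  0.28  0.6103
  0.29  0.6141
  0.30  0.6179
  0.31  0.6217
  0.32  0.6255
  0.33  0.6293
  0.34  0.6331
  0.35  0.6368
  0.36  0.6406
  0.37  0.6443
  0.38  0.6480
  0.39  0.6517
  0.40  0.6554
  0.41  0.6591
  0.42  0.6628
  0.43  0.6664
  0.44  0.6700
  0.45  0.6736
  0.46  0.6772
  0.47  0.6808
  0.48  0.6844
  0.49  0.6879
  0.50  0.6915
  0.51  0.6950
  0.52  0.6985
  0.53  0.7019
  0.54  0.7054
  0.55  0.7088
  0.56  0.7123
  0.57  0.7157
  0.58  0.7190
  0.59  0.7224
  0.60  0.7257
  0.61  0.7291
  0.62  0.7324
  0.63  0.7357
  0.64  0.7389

$70.78

T = 1.5;  σ√T = 0.3797
d₁ = [ln(320/300) + (0.058 + 0.31²/2)·1.5] / 0.3797 = [0.0645 + 0.1591] / 0.3797 = 0.5890 ≈ 0.59
d₂ = d₁ − σ√T = 0.5890 − 0.3797 = 0.2093 ≈ 0.21
e^(−rT) = e^(−0.058·1.5) = 0.9167
N(d₁) = N(0.59) = 0.7224;  N(d₂) = N(0.21) = 0.5832
C = 320·0.7224 − 300·0.9167·0.5832 = 231.1680 − 160.3858 = 70.7822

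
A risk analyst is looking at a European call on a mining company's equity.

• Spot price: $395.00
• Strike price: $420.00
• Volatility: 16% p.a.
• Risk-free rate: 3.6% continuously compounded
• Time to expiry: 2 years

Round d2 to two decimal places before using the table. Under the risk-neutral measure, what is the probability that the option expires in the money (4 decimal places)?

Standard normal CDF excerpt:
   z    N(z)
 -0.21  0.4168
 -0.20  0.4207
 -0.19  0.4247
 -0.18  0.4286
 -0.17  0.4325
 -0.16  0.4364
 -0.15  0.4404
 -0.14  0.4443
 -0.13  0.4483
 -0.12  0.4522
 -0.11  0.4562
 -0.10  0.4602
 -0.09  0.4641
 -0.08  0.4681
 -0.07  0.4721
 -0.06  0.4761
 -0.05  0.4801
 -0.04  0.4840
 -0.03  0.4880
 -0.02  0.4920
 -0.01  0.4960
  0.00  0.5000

0.4721

σ√T = 0.16 × 1.4142 = 0.2263
ln(S/K) + (r + σ²/2)T = ln(395/420) + (0.036 + 0.16²/2)·2 = -0.0614 + 0.0976 = 0.0362
d₁ = 0.0362 / 0.2263 = 0.1601 ≈ 0.16
d₂ = d₁ − σ√T = 0.1601 − 0.2263 = -0.0662 ≈ -0.07
Risk-neutral Pr[S_T > K] = N(d₂) = N(-0.07) = 0.4721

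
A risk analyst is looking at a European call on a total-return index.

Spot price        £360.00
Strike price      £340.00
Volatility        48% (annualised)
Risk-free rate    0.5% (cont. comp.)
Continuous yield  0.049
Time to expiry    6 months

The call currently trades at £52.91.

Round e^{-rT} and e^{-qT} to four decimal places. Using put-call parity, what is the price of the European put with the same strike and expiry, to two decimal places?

exp(−qT) = exp(−0.049·0.5) = 0.9758;  exp(−rT) = exp(−0.005·0.5) = 0.9975
Put-call parity: C − P = S·e^(−qT) − K·e^(−rT) = 360·0.9758 − 340·0.9975 = 351.2880 − 339.1500 = 12.1380
P = C − (C − P) = 52.91 − (12.1380) = 40.7720

£40.77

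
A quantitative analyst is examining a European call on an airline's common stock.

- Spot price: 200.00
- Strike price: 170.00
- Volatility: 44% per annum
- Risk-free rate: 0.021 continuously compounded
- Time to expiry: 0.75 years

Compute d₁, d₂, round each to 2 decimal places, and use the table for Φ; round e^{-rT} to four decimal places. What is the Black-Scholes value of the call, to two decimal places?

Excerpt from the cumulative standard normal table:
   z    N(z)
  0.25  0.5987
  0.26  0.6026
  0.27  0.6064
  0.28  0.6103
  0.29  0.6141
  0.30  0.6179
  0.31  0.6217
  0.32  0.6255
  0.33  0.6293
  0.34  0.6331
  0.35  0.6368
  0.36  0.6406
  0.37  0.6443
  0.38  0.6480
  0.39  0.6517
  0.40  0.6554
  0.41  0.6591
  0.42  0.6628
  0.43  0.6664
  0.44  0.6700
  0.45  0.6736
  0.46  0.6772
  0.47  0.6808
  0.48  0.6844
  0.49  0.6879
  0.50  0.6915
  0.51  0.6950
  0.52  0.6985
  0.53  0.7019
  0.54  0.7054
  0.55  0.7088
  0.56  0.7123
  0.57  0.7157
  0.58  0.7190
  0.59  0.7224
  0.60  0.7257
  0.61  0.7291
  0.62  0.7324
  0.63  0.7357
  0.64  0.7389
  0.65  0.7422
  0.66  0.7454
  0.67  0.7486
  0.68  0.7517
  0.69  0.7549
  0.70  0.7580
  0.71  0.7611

46.95

T = 0.75;  σ√T = 0.3811
d₁ = [ln(200/170) + (0.021 + 0.44²/2)·0.75] / 0.3811 = [0.1625 + 0.0883] / 0.3811 = 0.6584 ≈ 0.66
d₂ = d₁ − σ√T = 0.6584 − 0.3811 = 0.2773 ≈ 0.28
e^(−rT) = e^(−0.021·0.75) = 0.9844
N(d₁) = N(0.66) = 0.7454;  N(d₂) = N(0.28) = 0.6103
C = 200·0.7454 − 170·0.9844·0.6103 = 149.0800 − 102.1325 = 46.9475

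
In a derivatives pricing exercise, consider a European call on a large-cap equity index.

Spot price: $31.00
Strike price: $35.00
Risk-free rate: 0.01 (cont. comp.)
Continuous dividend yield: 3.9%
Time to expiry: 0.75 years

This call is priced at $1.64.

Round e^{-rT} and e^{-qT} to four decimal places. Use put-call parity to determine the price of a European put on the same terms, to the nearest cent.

exp(−qT) = exp(−0.039·0.75) = 0.9712;  exp(−rT) = exp(−0.01·0.75) = 0.9925
Put-call parity: C − P = S·e^(−qT) − K·e^(−rT) = 31·0.9712 − 35·0.9925 = 30.1072 − 34.7375 = -4.6303
P = C − (C − P) = 1.64 − (-4.6303) = 6.2703

$6.27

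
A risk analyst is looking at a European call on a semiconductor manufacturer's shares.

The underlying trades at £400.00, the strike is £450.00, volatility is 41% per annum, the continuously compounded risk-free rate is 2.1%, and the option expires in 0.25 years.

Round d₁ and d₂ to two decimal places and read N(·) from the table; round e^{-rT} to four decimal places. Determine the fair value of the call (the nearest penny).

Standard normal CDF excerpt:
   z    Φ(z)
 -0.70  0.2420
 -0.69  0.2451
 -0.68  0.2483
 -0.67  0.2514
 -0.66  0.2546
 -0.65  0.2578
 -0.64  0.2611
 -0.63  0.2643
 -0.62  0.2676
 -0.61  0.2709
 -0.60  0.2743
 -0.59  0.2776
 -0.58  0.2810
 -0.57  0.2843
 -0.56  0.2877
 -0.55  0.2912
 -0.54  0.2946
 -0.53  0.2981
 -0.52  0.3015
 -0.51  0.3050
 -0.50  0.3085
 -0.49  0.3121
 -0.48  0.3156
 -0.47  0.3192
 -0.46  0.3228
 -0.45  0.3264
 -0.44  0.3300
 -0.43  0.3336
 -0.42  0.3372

£15.15

σ√T = 0.41·√0.25 = 0.2050
d₁ = [ln(400/450) + (0.021 + 0.41²/2)·0.25] / 0.2050 = [-0.1178 + 0.0263] / 0.2050 = -0.4464 → -0.45
d₂ = d₁ − σ√T = -0.4464 − 0.2050 = -0.6514 → -0.65
exp(−rT) = exp(−0.021·0.25) = 0.9948
N(d₁) = N(-0.45) = 0.3264;  N(d₂) = N(-0.65) = 0.2578
C = 400·0.3264 − 450·0.9948·0.2578 = 130.5600 − 115.4067 = 15.1533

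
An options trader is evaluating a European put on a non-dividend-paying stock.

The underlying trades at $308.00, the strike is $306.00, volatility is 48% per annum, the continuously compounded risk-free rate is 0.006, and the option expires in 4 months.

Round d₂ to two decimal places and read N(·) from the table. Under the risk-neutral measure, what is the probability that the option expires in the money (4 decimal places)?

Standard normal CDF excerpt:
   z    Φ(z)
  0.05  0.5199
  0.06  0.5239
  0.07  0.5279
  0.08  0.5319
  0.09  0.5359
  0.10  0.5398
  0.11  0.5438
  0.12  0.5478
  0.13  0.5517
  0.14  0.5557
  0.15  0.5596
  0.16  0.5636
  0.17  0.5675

0.5438

σ√T = 0.48 × 0.5774 = 0.2771
d₁ = [ln(308/306) + (0.006 + 0.48²/2)·0.3333] / 0.2771 = [0.0065 + 0.0404] / 0.2771 = 0.1693 ⇒ 0.17
d₂ = d₁ − σ√T = 0.1693 − 0.2771 = -0.1078 ⇒ -0.11
Risk-neutral Pr[S_T < K] = N(−d₂) = N(0.11) = 0.5438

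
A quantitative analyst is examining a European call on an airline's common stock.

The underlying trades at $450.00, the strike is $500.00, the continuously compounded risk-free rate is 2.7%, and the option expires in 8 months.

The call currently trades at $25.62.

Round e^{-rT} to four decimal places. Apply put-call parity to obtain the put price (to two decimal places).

$66.72

e^(−rT) = e^(−0.027·0.6667) = 0.9822
Put-call parity: C − P = S − K·e^(−rT) = 450 − 500·0.9822 = 450 − 491.1000 = -41.1000
P = C − (C − P) = 25.62 − (-41.1000) = 66.7200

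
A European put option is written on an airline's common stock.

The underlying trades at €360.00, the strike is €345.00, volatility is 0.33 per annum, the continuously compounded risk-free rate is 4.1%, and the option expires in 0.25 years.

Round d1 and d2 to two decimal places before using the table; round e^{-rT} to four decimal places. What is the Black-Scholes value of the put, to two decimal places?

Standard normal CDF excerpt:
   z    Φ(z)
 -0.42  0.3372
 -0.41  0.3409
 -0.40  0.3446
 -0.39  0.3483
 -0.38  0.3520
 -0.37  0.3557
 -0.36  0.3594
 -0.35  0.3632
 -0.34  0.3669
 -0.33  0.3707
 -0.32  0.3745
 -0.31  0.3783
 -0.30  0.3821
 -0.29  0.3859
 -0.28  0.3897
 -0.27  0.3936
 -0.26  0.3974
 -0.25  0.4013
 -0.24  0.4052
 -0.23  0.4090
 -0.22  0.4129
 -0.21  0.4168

€14.31

σ√T = 0.33·√0.25 = 0.1650
ln(S/K) + (r + σ²/2)T = ln(360/345) + (0.041 + 0.33²/2)·0.25 = 0.0426 + 0.0239 = 0.0664
d₁ = 0.0664 / 0.1650 = 0.4026 ≈ 0.40
d₂ = d₁ − σ√T = 0.4026 − 0.1650 = 0.2376 ≈ 0.24
e^(−rT) = e^(−0.041·0.25) = 0.9898
P = 345·0.9898·N(-0.24) − 360·N(-0.40) = 345·0.9898·0.4052 − 360·0.3446 = 138.3681 − 124.0560 = 14.3121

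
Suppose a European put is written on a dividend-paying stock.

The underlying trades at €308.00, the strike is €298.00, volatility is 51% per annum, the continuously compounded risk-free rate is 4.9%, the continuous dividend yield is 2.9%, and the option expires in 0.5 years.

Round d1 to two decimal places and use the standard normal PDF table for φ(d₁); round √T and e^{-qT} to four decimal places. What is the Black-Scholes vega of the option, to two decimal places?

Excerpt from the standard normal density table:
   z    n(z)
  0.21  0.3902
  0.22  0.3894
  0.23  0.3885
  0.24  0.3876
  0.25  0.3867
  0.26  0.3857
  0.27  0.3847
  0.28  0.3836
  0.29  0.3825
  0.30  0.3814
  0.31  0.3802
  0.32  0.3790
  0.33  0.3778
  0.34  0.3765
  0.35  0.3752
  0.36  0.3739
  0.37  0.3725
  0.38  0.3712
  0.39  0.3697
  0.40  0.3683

T = 0.5;  σ√T = 0.3606
d₁ = [ln(308/298) + (0.049 − 0.029 + 0.51²/2)·0.5] / 0.3606 = [0.0330 + 0.0750] / 0.3606 = 0.2996 ⇒ 0.30
√T = √0.5 = 0.7071
φ(d₁) = φ(0.30) = 0.3814
e^(−qT) = e^(−0.029·0.5) = 0.9856
vega = S·e^(−qT)·φ(d₁)·√T = 308·0.9856·0.3814·0.7071 = 81.8678

81.87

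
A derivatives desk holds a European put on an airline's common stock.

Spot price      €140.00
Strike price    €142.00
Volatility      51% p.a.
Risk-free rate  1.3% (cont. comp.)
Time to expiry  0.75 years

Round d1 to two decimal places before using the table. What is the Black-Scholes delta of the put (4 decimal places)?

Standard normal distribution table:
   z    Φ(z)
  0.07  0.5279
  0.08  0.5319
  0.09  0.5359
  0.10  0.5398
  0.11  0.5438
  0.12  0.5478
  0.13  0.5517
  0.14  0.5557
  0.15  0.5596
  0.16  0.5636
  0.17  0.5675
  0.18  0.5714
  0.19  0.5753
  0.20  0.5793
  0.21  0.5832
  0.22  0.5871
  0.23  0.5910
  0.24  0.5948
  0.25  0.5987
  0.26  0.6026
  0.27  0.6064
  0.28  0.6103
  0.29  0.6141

T = 0.75;  σ√T = 0.4417
ln(S/K) + (r + σ²/2)T = ln(140/142) + (0.013 + 0.51²/2)·0.75 = -0.0142 + 0.1073 = 0.0931
d₁ = 0.0931 / 0.4417 = 0.2108 ⇒ 0.21
N(d₁) = N(0.21) = 0.5832
Δ_put = N(d₁) − 1 = 0.5832 − 1 = -0.4168

-0.4168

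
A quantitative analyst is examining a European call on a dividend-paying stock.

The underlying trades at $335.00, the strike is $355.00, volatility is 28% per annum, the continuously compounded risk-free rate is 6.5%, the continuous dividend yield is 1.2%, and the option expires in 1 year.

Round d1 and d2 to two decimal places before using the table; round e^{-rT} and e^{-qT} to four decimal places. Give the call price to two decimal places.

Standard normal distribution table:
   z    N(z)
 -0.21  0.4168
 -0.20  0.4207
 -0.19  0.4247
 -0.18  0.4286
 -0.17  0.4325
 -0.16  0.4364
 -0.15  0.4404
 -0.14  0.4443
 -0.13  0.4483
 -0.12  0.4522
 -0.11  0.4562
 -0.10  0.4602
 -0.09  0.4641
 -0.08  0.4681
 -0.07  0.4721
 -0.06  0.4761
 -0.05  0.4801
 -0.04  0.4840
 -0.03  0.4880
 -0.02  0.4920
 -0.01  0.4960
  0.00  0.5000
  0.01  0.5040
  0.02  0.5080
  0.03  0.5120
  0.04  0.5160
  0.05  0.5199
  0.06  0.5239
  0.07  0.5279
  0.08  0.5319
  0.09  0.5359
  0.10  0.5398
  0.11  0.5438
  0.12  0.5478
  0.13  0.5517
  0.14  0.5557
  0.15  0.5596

T = 1;  σ√T = 0.2800
d₁ = [ln(335/355) + (0.065 − 0.012 + 0.28²/2)·1] / 0.2800 = [-0.0580 + 0.0922] / 0.2800 = 0.1222 which rounds to 0.12
d₂ = d₁ − σ√T = 0.1222 − 0.2800 = -0.1578 which rounds to -0.16
e^(−qT) = e^(−0.012·1) = 0.9881;  e^(−rT) = e^(−0.065·1) = 0.9371
C = 335·0.9881·N(0.12) − 355·0.9371·N(-0.16) = 335·0.9881·0.5478 − 355·0.9371·0.4364 = 181.3292 − 145.1774 = 36.1518

$36.15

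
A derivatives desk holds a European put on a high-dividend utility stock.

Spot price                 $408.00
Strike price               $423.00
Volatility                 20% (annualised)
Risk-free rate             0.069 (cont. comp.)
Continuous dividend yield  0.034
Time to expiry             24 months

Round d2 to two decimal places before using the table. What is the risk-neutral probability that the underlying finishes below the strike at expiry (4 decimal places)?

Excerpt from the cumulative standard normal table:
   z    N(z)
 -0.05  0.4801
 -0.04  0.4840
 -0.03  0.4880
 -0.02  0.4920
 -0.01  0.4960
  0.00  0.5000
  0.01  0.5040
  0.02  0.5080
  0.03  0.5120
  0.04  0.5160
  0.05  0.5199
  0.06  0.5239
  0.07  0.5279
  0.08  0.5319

0.5080

σ√T = 0.2·√2 = 0.2828
d₁ = [ln(408/423) + (0.069 − 0.034 + 0.2²/2)·2] / 0.2828 = [-0.0361 + 0.1100] / 0.2828 = 0.2613 which rounds to 0.26
d₂ = d₁ − σ√T = 0.2613 − 0.2828 = -0.0216 which rounds to -0.02
Pr(exercise) under Q = N(−d₂) = N(0.02) = 0.5080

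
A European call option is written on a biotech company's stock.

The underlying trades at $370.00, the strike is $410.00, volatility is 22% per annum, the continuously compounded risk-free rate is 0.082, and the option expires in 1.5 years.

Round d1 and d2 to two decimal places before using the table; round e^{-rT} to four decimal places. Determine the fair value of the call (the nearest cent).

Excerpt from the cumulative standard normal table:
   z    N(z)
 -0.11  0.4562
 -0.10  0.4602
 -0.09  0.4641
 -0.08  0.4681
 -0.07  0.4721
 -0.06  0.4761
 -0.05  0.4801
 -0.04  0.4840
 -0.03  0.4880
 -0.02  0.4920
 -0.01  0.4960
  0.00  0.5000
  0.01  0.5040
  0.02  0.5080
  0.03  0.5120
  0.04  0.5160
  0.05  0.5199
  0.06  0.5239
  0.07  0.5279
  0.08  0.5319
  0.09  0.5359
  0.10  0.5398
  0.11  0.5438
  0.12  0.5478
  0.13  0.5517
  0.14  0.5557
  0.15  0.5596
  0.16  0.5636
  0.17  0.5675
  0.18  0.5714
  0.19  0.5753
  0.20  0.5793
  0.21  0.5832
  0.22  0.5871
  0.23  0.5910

σ√T = 0.22·√1.5 = 0.2694
d₁ = [ln(370/410) + (0.082 + 0.22²/2)·1.5] / 0.2694 = [-0.1027 + 0.1593] / 0.2694 = 0.2102 ≈ 0.21
d₂ = d₁ − σ√T = 0.2102 − 0.2694 = -0.0592 ≈ -0.06
e^(−rT) = e^(−0.082·1.5) = 0.8843
N(d₁) = N(0.21) = 0.5832;  N(d₂) = N(-0.06) = 0.4761
C = 370·0.5832 − 410·0.8843·0.4761 = 215.7840 − 172.6162 = 43.1678

$43.17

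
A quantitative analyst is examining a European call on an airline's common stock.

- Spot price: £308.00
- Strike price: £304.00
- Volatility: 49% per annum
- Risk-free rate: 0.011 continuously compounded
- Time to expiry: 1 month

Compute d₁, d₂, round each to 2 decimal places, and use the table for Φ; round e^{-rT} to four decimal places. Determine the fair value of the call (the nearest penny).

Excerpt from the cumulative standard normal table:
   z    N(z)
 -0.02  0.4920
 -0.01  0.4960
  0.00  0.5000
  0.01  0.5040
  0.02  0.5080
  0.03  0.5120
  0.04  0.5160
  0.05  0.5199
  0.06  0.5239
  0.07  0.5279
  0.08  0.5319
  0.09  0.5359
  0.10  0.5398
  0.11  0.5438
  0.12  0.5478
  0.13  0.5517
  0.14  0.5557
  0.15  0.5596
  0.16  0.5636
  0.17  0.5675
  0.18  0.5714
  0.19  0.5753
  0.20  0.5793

£19.28

σ√T = 0.49·√0.08333 = 0.1415
ln(S/K) + (r + σ²/2)T = ln(308/304) + (0.011 + 0.49²/2)·0.08333 = 0.0131 + 0.0109 = 0.0240
d₁ = 0.0240 / 0.1415 = 0.1696 ≈ 0.17
d₂ = d₁ − σ√T = 0.1696 − 0.1415 = 0.0282 ≈ 0.03
exp(−rT) = exp(−0.011·0.08333) = 0.9991
N(d₁) = N(0.17) = 0.5675;  N(d₂) = N(0.03) = 0.5120
C = 308·0.5675 − 304·0.9991·0.5120 = 174.7900 − 155.5079 = 19.2821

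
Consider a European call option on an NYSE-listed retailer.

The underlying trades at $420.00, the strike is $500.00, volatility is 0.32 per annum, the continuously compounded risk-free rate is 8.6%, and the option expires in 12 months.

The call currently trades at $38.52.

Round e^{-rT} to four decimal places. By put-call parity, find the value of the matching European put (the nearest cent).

$77.32

e^(−rT) = e^(−0.086·1) = 0.9176
Put-call parity: C − P = S − K·e^(−rT) = 420 − 500·0.9176 = 420 − 458.8000 = -38.8000
P = C − (C − P) = 38.52 − (-38.8000) = 77.3200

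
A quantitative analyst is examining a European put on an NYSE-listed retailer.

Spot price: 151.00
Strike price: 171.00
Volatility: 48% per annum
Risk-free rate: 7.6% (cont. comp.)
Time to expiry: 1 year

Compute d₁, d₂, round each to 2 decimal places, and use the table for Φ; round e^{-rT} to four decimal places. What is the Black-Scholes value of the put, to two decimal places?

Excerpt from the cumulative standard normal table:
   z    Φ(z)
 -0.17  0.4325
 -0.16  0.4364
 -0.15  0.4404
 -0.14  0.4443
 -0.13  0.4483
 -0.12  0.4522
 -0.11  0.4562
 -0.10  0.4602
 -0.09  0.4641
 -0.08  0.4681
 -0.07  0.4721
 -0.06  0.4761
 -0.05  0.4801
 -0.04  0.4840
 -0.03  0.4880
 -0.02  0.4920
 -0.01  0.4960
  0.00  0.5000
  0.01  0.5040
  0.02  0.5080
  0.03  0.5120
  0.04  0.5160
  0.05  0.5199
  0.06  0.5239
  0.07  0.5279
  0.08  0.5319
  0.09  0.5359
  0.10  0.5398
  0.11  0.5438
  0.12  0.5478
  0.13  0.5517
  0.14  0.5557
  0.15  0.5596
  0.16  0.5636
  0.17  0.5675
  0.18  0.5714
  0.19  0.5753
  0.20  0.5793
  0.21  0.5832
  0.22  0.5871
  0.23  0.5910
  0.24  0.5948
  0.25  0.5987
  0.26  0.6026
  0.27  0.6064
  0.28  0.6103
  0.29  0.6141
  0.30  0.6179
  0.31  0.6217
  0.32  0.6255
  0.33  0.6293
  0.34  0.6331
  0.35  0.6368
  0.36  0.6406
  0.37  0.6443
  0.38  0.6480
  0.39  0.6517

33.25

σ√T = 0.48 × 1.0000 = 0.4800
d₁ = [ln(151/171) + (0.076 + 0.48²/2)·1] / 0.4800 = [-0.1244 + 0.1912] / 0.4800 = 0.1392 → 0.14
d₂ = d₁ − σ√T = 0.1392 − 0.4800 = -0.3408 → -0.34
exp(−rT) = exp(−0.076·1) = 0.9268
P = 171·0.9268·N(0.34) − 151·N(-0.14) = 171·0.9268·0.6331 − 151·0.4443 = 100.3355 − 67.0893 = 33.2462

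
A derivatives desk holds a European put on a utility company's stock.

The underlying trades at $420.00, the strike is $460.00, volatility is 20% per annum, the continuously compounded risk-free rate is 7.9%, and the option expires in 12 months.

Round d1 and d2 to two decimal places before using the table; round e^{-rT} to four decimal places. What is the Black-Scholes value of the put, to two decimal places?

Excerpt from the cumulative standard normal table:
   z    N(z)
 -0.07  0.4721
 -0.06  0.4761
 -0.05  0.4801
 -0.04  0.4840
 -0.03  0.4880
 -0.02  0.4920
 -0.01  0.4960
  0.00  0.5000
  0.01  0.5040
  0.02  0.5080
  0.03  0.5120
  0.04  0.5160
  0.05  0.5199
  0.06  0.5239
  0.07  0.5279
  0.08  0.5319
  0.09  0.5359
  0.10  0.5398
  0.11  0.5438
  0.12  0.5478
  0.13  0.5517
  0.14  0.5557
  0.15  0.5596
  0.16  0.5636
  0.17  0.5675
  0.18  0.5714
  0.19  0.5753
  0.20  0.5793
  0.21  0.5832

σ√T = 0.2·√1 = 0.2000
d₁ = [ln(420/460) + (0.079 + 0.2²/2)·1] / 0.2000 = [-0.0910 + 0.0990] / 0.2000 = 0.0401 ⇒ 0.04
d₂ = d₁ − σ√T = 0.0401 − 0.2000 = -0.1599 ⇒ -0.16
e^(−rT) = e^(−0.079·1) = 0.9240
N(−d₂) = N(0.16) = 0.5636;  N(−d₁) = N(-0.04) = 0.4840
P = 460·0.9240·0.5636 − 420·0.4840 = 239.5525 − 203.2800 = 36.2725

$36.27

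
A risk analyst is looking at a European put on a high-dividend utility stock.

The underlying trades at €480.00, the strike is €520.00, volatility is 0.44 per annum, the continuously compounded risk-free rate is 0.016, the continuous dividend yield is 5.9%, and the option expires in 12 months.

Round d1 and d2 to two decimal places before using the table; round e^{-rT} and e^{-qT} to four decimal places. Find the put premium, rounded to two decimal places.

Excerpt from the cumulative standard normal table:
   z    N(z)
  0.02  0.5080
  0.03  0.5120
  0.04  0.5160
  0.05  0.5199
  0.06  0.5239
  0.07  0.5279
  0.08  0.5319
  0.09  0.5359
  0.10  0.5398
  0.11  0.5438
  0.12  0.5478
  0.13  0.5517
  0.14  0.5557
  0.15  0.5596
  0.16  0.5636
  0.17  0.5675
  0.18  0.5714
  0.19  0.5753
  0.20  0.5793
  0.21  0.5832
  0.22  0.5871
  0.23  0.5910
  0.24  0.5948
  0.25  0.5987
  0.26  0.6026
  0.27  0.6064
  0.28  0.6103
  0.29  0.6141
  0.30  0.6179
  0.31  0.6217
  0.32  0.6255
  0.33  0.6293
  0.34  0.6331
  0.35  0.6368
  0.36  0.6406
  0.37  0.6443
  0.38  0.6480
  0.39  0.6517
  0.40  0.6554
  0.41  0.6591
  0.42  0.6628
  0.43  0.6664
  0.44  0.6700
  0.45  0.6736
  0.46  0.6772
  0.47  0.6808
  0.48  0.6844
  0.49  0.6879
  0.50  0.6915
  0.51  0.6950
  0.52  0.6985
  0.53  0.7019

T = 1;  σ√T = 0.4400
d₁ = [ln(480/520) + (0.016 − 0.059 + 0.44²/2)·1] / 0.4400 = [-0.0800 + 0.0538] / 0.4400 = -0.0596 ⇒ -0.06
d₂ = d₁ − σ√T = -0.0596 − 0.4400 = -0.4996 ⇒ -0.50
exp(−qT) = exp(−0.059·1) = 0.9427;  exp(−rT) = exp(−0.016·1) = 0.9841
N(−d₂) = N(0.50) = 0.6915;  N(−d₁) = N(0.06) = 0.5239
P = 520·0.9841·0.6915 − 480·0.9427·0.5239 = 353.8627 − 237.0627 = 116.8000

€116.80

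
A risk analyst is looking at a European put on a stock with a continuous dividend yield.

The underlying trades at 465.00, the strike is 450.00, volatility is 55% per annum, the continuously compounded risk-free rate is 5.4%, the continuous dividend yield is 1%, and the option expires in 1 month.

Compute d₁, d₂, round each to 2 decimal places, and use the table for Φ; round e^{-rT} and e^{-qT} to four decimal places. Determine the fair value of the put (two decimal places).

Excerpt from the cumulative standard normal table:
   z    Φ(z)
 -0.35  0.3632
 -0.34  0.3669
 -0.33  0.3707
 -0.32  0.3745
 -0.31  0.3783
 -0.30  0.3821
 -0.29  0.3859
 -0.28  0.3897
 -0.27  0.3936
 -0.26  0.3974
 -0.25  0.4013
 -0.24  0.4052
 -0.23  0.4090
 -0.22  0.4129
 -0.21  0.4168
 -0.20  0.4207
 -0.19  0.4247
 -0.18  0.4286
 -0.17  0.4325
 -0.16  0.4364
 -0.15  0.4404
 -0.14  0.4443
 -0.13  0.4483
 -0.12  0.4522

21.52

T = 0.08333;  σ√T = 0.1588
d₁ = [ln(465/450) + (0.054 − 0.01 + 0.55²/2)·0.08333] / 0.1588 = [0.0328 + 0.0163] / 0.1588 = 0.3090 which rounds to 0.31
d₂ = d₁ − σ√T = 0.3090 − 0.1588 = 0.1502 which rounds to 0.15
exp(−qT) = exp(−0.01·0.08333) = 0.9992;  exp(−rT) = exp(−0.054·0.08333) = 0.9955
N(−d₂) = N(-0.15) = 0.4404;  N(−d₁) = N(-0.31) = 0.3783
P = 450·0.9955·0.4404 − 465·0.9992·0.3783 = 197.2882 − 175.7688 = 21.5194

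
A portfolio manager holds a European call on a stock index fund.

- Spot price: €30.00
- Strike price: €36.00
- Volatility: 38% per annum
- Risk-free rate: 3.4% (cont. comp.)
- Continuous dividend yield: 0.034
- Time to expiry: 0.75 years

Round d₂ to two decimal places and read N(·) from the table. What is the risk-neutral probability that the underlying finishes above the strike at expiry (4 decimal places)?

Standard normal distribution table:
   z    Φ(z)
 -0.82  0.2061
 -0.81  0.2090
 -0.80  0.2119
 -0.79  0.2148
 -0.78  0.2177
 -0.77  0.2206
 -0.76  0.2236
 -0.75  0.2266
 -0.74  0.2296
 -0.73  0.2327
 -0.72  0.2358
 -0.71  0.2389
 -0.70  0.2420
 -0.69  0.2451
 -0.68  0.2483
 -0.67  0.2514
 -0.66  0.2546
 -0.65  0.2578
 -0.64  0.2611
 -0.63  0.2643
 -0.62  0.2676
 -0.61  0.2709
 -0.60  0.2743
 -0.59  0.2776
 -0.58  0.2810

0.2358

σ√T = 0.38 × 0.8660 = 0.3291
ln(S/K) + (r − q + σ²/2)T = ln(30/36) + (0.034 − 0.034 + 0.38²/2)·0.75 = -0.1823 + 0.0542 = -0.1282
d₁ = -0.1282 / 0.3291 = -0.3895 ⇒ -0.39
d₂ = d₁ − σ√T = -0.3895 − 0.3291 = -0.7186 ⇒ -0.72
Risk-neutral Pr[S_T > K] = N(d₂) = N(-0.72) = 0.2358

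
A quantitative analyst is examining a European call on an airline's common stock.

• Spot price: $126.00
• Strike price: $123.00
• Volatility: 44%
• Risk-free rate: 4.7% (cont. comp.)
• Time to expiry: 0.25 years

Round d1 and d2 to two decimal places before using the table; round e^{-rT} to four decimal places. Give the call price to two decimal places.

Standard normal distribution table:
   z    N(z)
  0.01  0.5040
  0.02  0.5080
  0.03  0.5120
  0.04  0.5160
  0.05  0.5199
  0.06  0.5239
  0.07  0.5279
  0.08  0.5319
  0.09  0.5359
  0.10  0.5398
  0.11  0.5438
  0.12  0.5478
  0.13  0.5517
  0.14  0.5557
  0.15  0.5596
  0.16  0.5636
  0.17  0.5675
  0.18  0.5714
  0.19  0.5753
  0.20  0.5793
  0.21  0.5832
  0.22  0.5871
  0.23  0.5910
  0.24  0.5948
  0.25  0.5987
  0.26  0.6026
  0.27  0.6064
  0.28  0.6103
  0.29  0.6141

σ√T = 0.44·√0.25 = 0.2200
d₁ = [ln(126/123) + (0.047 + 0.44²/2)·0.25] / 0.2200 = [0.0241 + 0.0359] / 0.2200 = 0.2729 → 0.27
d₂ = d₁ − σ√T = 0.2729 − 0.2200 = 0.0529 → 0.05
e^(−rT) = e^(−0.047·0.25) = 0.9883
C = 126·N(0.27) − 123·0.9883·N(0.05) = 126·0.6064 − 123·0.9883·0.5199 = 76.4064 − 63.1995 = 13.2069

$13.21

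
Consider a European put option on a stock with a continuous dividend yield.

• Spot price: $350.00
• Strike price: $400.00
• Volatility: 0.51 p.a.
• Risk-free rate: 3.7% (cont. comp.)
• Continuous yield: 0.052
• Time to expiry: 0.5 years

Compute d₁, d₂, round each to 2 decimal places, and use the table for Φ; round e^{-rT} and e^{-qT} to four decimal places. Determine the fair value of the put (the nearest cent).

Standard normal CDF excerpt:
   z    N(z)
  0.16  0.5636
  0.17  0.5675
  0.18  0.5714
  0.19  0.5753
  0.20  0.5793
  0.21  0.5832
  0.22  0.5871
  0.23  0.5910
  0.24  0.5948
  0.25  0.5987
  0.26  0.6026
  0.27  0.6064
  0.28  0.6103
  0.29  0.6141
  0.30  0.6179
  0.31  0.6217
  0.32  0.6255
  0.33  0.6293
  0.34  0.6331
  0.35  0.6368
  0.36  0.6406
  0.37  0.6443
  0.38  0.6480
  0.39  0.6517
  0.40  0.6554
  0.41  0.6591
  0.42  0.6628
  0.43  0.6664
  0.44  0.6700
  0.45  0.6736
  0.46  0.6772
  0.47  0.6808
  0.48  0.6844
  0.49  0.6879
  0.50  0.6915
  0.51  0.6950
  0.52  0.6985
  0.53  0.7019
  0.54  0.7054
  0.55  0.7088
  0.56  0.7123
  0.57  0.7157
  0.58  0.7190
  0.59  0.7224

T = 0.5;  σ√T = 0.3606
d₁ = [ln(350/400) + (0.037 − 0.052 + ½·0.51²)·0.5] / (σ√T) = (-0.1335 + 0.0575) / 0.3606 = -0.2108 which rounds to -0.21
d₂ = -0.2108 − 0.3606 = -0.5714 which rounds to -0.57
e^(−qT) = e^(−0.052·0.5) = 0.9743;  e^(−rT) = e^(−0.037·0.5) = 0.9817
P = 400·0.9817·N(0.57) − 350·0.9743·N(0.21) = 400·0.9817·0.7157 − 350·0.9743·0.5832 = 281.0411 − 198.8741 = 82.1670

$82.17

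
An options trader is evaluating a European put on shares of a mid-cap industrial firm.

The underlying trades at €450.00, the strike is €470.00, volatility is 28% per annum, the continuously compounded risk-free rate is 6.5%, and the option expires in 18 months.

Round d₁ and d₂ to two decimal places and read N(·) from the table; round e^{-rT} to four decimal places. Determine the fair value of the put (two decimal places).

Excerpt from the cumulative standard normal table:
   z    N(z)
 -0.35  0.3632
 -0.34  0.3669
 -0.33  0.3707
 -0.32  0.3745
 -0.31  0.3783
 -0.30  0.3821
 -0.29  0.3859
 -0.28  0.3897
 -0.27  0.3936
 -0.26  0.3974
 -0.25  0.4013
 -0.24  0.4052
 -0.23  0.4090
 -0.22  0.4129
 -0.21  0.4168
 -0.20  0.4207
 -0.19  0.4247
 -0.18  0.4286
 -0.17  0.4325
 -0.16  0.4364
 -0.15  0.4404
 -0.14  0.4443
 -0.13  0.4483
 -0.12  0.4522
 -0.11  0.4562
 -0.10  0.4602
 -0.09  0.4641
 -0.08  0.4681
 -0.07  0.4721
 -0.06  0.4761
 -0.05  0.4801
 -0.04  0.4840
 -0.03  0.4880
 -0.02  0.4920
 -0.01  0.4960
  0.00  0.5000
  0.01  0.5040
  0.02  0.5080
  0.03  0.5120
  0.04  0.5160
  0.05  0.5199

€48.06

T = 1.5;  σ√T = 0.3429
d₁ = [ln(450/470) + (0.065 + 0.28²/2)·1.5] / 0.3429 = [-0.0435 + 0.1563] / 0.3429 = 0.3290 ≈ 0.33
d₂ = d₁ − σ√T = 0.3290 − 0.3429 = -0.0140 ≈ -0.01
exp(−rT) = exp(−0.065·1.5) = 0.9071
N(−d₂) = N(0.01) = 0.5040;  N(−d₁) = N(-0.33) = 0.3707
P = 470·0.9071·0.5040 − 450·0.3707 = 214.8738 − 166.8150 = 48.0588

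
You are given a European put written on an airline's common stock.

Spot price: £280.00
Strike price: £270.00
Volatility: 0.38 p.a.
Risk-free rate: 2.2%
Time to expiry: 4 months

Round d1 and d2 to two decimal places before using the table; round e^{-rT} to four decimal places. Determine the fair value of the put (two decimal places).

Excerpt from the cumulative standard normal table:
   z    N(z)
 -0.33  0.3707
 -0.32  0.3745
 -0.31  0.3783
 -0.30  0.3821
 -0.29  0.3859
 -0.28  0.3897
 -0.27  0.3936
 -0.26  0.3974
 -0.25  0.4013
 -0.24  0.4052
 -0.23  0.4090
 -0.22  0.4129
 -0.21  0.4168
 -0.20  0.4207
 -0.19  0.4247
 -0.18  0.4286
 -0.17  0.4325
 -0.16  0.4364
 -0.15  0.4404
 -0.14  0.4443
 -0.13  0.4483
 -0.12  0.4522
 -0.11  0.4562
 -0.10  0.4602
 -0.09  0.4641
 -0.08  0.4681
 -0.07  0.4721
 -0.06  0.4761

σ√T = 0.38·√0.3333 = 0.2194
d₁ = [ln(280/270) + (0.022 + ½·0.38²)·0.3333] / (σ√T) = (0.0364 + 0.0314) / 0.2194 = 0.3089 → 0.31
d₂ = 0.3089 − 0.2194 = 0.0895 → 0.09
e^(−rT) = e^(−0.022·0.3333) = 0.9927
N(−d₂) = N(-0.09) = 0.4641;  N(−d₁) = N(-0.31) = 0.3783
P = 270·0.9927·0.4641 − 280·0.3783 = 124.3923 − 105.9240 = 18.4683

£18.47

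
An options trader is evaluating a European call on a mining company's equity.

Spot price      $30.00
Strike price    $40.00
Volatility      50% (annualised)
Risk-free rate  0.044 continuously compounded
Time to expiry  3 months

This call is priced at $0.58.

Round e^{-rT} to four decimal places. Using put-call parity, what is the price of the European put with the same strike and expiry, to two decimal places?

$10.14

e^(−rT) = e^(−0.044·0.25) = 0.9891
Put-call parity: C − P = S − K·e^(−rT) = 30 − 40·0.9891 = 30 − 39.5640 = -9.5640
P = C − (C − P) = 0.58 − (-9.5640) = 10.1440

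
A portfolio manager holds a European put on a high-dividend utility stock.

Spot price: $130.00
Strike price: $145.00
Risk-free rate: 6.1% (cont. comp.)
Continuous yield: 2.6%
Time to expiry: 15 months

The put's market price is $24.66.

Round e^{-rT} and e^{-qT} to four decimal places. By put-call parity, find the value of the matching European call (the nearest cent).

$16.14

exp(−qT) = exp(−0.026·1.25) = 0.9680;  exp(−rT) = exp(−0.061·1.25) = 0.9266
Put-call parity: C − P = S·e^(−qT) − K·e^(−rT) = 130·0.9680 − 145·0.9266 = 125.8400 − 134.3570 = -8.5170
C = P + (C − P) = 24.66 + (-8.5170) = 16.1430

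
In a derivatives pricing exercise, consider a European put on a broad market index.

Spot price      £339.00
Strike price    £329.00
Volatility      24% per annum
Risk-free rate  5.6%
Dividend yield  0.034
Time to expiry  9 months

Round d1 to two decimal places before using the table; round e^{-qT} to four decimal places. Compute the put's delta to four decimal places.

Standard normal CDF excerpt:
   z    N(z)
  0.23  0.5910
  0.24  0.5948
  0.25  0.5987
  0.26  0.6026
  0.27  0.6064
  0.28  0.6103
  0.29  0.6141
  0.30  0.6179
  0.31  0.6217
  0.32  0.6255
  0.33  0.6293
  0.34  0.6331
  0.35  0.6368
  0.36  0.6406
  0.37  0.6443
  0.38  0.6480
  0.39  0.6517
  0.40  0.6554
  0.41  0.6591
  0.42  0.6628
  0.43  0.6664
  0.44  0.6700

-0.3614

T = 0.75;  σ√T = 0.2078
d₁ = [ln(339/329) + (0.056 − 0.034 + 0.24²/2)·0.75] / 0.2078 = [0.0299 + 0.0381] / 0.2078 = 0.3274 ⇒ 0.33
N(d₁) = N(0.33) = 0.6293
Δ_put = e^(−qT)·(N(d₁) − 1) = 0.9748·(0.6293 − 1) = -0.3614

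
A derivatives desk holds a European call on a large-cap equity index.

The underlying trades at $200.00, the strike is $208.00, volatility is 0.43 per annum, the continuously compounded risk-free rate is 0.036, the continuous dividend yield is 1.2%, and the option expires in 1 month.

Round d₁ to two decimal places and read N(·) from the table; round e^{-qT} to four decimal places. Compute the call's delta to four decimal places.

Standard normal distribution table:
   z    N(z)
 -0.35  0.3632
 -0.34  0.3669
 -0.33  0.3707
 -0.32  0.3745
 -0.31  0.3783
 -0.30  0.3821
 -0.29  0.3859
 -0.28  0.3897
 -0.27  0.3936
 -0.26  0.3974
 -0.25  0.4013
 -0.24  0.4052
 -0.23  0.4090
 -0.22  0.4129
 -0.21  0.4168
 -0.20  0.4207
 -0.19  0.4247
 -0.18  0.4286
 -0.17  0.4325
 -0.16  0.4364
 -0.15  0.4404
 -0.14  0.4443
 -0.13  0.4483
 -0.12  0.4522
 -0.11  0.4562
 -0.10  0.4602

0.4048

σ√T = 0.43 × 0.2887 = 0.1241
d₁ = [ln(200/208) + (0.036 − 0.012 + 0.43²/2)·0.08333] / 0.1241 = [-0.0392 + 0.0097] / 0.1241 = -0.2378 ⇒ -0.24
N(d₁) = N(-0.24) = 0.4052
Δ_call = e^(−qT)·N(d₁) = 0.9990·0.4052 = 0.4048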